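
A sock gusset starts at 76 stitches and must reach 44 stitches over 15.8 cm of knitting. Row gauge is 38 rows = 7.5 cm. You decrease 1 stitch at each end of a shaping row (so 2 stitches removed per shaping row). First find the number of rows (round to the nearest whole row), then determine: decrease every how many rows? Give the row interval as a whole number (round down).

Rows = 15.8 × 5.067 = 80.1 → 80 rows.
Stitches to remove: 32 → 16 shaping rows (at 2 st each).
80 / 16 = 5.00 → every 5 rows.

Decrease every 5th row.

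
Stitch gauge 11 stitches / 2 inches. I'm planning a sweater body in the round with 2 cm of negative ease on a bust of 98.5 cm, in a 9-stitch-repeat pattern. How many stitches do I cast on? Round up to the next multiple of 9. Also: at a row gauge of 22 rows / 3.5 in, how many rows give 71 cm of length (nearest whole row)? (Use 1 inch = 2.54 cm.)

Cast on 216 stitches; work 176 rows.

Finished = 98.5 − 2 = 96.5 cm.
96.5 cm × 1/2.54 = 37.99 inches.
11/2 = 5.5 sts per in; 37.99 × 5.5 = 208.96 sts.
Next multiple of 9 → 216.
71 cm = 27.95 inches; × 6.286 = 175.70 → 176 rows.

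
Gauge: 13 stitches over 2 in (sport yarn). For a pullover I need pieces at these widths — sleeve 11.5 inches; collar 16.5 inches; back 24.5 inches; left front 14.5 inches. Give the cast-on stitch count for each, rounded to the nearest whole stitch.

Rate = 13/2 = 6.5 sts per in.
sleeve: 11.5 × 6.5 = 74.75 → 75.
collar: 16.5 × 6.5 = 107.25 → 107.
back: 24.5 × 6.5 = 159.25 → 159.
left front: 14.5 × 6.5 = 94.25 → 94.

sleeve 75; collar 107; back 159; left front 94.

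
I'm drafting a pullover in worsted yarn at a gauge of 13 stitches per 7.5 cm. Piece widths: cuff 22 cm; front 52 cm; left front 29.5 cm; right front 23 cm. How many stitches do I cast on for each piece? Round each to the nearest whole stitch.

Rate = 13/7.5 = 1.733 sts per cm.
cuff: 22 × 1.733 = 38.13 → 38.
front: 52 × 1.733 = 90.13 → 90.
left front: 29.5 × 1.733 = 51.13 → 51.
right front: 23 × 1.733 = 39.87 → 40.

cuff 38; front 90; left front 51; right front 40.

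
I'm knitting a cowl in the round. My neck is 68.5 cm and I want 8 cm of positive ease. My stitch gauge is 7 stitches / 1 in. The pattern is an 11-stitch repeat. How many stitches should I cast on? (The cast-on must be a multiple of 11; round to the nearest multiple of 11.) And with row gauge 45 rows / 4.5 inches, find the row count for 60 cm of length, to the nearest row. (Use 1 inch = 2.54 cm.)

Cast on 209 stitches; work 236 rows.

Finished = 68.5 + 8 = 76.5 cm.
76.5 cm × 1/2.54 = 30.12 inches.
7/1 = 7 sts per in; 30.12 × 7 = 210.83 sts.
Nearest multiple of 11 → 209.
60 cm = 23.62 inches; × 10 = 236.22 → 236 rows.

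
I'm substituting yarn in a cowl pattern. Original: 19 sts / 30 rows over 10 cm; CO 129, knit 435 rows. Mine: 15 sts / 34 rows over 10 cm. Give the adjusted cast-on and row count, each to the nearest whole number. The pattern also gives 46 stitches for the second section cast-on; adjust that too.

Stitches: 129 × 15/19 = 101.84 → 102.
Rows: 435 × 34/30 = 493.00 → 493.
second section cast-on: 46 × 15/19 = 36.32 → 36.

Cast on 102 stitches; work 493 rows; second section cast-on 36 stitches.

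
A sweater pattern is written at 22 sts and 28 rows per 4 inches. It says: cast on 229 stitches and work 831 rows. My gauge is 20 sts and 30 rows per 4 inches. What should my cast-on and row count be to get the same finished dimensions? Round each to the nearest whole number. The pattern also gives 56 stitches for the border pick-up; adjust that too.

Cast on 208 stitches; work 890 rows; border pick-up 51 stitches.

Stitches: 229 × 20/22 = 208.18 → 208.
Rows: 831 × 30/28 = 890.36 → 890.
border pick-up: 56 × 20/22 = 50.91 → 51.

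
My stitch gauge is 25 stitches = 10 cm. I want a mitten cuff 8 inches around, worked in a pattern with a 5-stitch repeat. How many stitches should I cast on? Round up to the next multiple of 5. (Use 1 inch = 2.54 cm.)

Cast on 55 stitches.

8 in = 8 × 2.54 = 20.32 cm.
25 / 10 = 2.5 sts/cm.
20.32 × 2.5 = 50.80 sts.
→ 55.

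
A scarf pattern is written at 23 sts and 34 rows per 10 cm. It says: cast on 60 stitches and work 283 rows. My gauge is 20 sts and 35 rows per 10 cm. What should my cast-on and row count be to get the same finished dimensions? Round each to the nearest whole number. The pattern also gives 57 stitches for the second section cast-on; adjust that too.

Cast on 52 stitches; work 291 rows; second section cast-on 50 stitches.

Stitches: 60 × 20/23 = 52.17 → 52.
Rows: 283 × 35/34 = 291.32 → 291.
second section cast-on: 57 × 20/23 = 49.57 → 50.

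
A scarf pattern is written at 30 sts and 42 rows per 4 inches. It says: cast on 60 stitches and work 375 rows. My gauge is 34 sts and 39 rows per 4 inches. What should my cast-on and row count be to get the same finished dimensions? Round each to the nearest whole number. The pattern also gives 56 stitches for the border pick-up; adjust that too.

Stitches: 60 × 34/30 = 68.00 → 68.
Rows: 375 × 39/42 = 348.21 → 348.
border pick-up: 56 × 34/30 = 63.47 → 63.

Cast on 68 stitches; work 348 rows; border pick-up 63 stitches.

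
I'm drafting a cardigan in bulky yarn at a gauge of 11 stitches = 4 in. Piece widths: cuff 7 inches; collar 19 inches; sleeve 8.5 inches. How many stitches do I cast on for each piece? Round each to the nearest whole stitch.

Rate = 11/4 = 2.75 sts per in.
cuff: 7 × 2.75 = 19.25 → 19.
collar: 19 × 2.75 = 52.25 → 52.
sleeve: 8.5 × 2.75 = 23.38 → 23.

cuff 19; collar 52; sleeve 23.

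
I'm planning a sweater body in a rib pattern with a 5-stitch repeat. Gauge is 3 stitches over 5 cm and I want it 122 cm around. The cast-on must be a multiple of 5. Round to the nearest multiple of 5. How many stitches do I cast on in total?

3 / 5 = 0.6 sts per cm.
122 × 0.6 = 73.20 sts.
Nearest multiple of 5: 75.

75 stitches.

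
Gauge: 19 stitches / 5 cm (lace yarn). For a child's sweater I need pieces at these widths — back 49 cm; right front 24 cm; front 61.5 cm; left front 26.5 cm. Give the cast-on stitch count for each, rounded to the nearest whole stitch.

back 186; right front 91; front 234; left front 101.

Rate = 19/5 = 3.8 sts per cm.
back: 49 × 3.8 = 186.20 → 186.
right front: 24 × 3.8 = 91.20 → 91.
front: 61.5 × 3.8 = 233.70 → 234.
left front: 26.5 × 3.8 = 100.70 → 101.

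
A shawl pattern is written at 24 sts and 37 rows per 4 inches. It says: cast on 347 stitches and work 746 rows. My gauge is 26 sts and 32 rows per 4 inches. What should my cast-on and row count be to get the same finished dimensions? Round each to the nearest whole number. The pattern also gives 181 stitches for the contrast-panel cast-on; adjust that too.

Cast on 376 stitches; work 645 rows; contrast-panel cast-on 196 stitches.

Stitches: 347 × 26/24 = 375.92 → 376.
Rows: 746 × 32/37 = 645.19 → 645.
contrast-panel cast-on: 181 × 26/24 = 196.08 → 196.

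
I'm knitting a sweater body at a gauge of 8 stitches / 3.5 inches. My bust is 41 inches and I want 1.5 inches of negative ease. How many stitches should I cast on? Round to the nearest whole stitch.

Finished = 41 − 1.5 = 39.5 in.
8 / 3.5 = 2.286 sts per inch.
39.50 × 2.286 = 90.29 sts.
→ 90 sts.

Cast on 90 stitches.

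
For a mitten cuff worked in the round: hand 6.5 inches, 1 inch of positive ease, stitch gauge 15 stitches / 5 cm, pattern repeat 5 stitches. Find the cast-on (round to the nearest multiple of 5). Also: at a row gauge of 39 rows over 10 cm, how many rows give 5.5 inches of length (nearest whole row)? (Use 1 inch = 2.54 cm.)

Cast on 55 stitches; work 54 rows.

Finished = 6.5 + 1 = 7.5 inches.
7.5 inches × 2.54 = 19.05 cm.
15/5 = 3 sts per cm; 19.05 × 3 = 57.15 sts.
Nearest multiple of 5 → 55.
5.5 inches = 13.97 cm; × 3.9 = 54.48 → 54 rows.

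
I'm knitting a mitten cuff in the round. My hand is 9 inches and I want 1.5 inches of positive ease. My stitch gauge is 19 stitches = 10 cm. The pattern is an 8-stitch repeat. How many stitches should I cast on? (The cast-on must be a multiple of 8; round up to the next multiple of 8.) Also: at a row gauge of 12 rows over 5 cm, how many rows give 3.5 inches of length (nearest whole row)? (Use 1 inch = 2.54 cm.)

Finished = 9 + 1.5 = 10.5 inches.
10.5 inches × 2.54 = 26.67 cm.
19/10 = 1.9 sts per cm; 26.67 × 1.9 = 50.67 sts.
Next multiple of 8 → 56.
3.5 inches = 8.89 cm; × 2.4 = 21.34 → 21 rows.

Cast on 56 stitches; work 21 rows.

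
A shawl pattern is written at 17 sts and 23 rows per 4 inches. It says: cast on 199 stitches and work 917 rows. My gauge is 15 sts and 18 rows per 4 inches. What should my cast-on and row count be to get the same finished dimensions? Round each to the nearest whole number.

Cast on 176 stitches; work 718 rows.

Stitches: 199 × 15/17 = 175.59 → 176.
Rows: 917 × 18/23 = 717.65 → 718.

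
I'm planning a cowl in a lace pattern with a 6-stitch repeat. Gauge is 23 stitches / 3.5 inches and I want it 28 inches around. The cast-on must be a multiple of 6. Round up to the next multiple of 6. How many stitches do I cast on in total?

23 / 3.5 = 6.571 sts per inch.
28 × 6.571 = 184.00 sts.
Next multiple of 6: 186.

Cast on 186 stitches.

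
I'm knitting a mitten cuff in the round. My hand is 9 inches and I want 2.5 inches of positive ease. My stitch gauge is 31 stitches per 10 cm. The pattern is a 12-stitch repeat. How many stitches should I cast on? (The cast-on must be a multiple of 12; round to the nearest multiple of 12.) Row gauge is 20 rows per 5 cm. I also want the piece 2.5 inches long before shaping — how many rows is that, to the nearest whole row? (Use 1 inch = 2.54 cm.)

Cast on 96 stitches; work 25 rows.

Finished = 9 + 2.5 = 11.5 inches.
11.5 inches × 2.54 = 29.21 cm.
31/10 = 3.1 sts per cm; 29.21 × 3.1 = 90.55 sts.
Nearest multiple of 12 → 96.
2.5 inches = 6.35 cm; × 4 = 25.40 → 25 rows.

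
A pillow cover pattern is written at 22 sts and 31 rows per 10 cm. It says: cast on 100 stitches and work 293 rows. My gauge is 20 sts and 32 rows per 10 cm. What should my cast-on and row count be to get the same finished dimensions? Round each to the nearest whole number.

Cast on 91 stitches; work 302 rows.

Stitches: 100 × 20/22 = 90.91 → 91.
Rows: 293 × 32/31 = 302.45 → 302.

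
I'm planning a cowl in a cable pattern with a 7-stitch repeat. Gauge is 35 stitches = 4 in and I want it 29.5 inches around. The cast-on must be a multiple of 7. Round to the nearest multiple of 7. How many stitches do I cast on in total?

259 stitches.

35 / 4 = 8.75 sts per inch.
29.5 × 8.75 = 258.12 sts.
Nearest multiple of 7: 259.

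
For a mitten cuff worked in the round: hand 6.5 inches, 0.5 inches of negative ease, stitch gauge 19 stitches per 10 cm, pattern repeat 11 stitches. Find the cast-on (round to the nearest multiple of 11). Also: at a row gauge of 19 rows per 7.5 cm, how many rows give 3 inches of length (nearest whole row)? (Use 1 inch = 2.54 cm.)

Finished = 6.5 − 0.5 = 6 inches.
6 inches × 2.54 = 15.24 cm.
19/10 = 1.9 sts per cm; 15.24 × 1.9 = 28.96 sts.
Nearest multiple of 11 → 33.
3 inches = 7.62 cm; × 2.533 = 19.30 → 19 rows.

Cast on 33 stitches; work 19 rows.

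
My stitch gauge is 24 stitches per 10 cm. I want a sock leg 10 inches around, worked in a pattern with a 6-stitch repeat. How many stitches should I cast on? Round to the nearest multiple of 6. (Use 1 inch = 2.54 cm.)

CO 60 sts.

10 in = 10 × 2.54 = 25.40 cm.
24 / 10 = 2.4 sts/cm.
25.40 × 2.4 = 60.96 sts.
→ 60.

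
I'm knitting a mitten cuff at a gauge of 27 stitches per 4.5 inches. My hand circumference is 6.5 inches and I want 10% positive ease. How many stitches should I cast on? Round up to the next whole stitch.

Finished = 6.5 × 1.10 = 7.15 in.
27 / 4.5 = 6 sts per inch.
7.15 × 6 = 42.90 sts.
→ 43 sts.

CO 43 sts.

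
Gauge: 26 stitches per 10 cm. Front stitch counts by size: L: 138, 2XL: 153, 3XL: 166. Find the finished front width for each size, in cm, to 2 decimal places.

26/10 = 2.6 sts per cm.
L: 138 / 2.6 = 53.077 → 53.08 cm.
2XL: 153 / 2.6 = 58.846 → 58.85 cm.
3XL: 166 / 2.6 = 63.846 → 63.85 cm.

L 53.08 cm; 2XL 58.85 cm; 3XL 63.85 cm.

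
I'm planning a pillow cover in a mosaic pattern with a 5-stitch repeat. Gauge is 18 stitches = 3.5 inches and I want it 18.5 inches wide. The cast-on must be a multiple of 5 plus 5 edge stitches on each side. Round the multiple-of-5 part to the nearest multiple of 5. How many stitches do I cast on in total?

95 stitches.

18 / 3.5 = 5.143 sts per inch.
18.5 × 5.143 = 95.14 sts.
Less 10 edge sts → 85.14 for the repeat.
Nearest multiple of 5: 85.
Add back 10 edge sts → 95.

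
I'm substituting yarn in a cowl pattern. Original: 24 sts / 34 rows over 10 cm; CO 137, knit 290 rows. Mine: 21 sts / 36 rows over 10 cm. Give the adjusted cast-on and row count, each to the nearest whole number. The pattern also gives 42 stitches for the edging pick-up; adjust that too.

Stitches: 137 × 21/24 = 119.88 → 120.
Rows: 290 × 36/34 = 307.06 → 307.
edging pick-up: 42 × 21/24 = 36.75 → 37.

Cast on 120 stitches; work 307 rows; edging pick-up 37 stitches.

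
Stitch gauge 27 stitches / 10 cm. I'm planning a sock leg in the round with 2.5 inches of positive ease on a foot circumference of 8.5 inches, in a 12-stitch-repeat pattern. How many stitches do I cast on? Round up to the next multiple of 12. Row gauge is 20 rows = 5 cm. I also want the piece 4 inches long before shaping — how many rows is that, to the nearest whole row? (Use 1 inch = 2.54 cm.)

Finished = 8.5 + 2.5 = 11 inches.
11 inches × 2.54 = 27.94 cm.
27/10 = 2.7 sts per cm; 27.94 × 2.7 = 75.44 sts.
Next multiple of 12 → 84.
4 inches = 10.16 cm; × 4 = 40.64 → 41 rows.

Cast on 84 stitches; work 41 rows.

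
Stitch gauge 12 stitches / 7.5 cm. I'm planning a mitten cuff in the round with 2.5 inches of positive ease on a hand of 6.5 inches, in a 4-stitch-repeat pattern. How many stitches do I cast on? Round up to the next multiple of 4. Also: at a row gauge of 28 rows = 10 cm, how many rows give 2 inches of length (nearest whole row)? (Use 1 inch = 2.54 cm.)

Cast on 40 stitches; work 14 rows.

Finished = 6.5 + 2.5 = 9 inches.
9 inches × 2.54 = 22.86 cm.
12/7.5 = 1.6 sts per cm; 22.86 × 1.6 = 36.58 sts.
Next multiple of 4 → 40.
2 inches = 5.08 cm; × 2.8 = 14.22 → 14 rows.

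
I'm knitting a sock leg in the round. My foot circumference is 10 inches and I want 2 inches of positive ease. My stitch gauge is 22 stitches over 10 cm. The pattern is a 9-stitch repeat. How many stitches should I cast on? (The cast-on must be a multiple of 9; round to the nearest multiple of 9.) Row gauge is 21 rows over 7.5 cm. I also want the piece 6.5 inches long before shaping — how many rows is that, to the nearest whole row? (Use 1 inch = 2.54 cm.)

Cast on 63 stitches; work 46 rows.

Finished = 10 + 2 = 12 inches.
12 inches × 2.54 = 30.48 cm.
22/10 = 2.2 sts per cm; 30.48 × 2.2 = 67.06 sts.
Nearest multiple of 9 → 63.
6.5 inches = 16.51 cm; × 2.8 = 46.23 → 46 rows.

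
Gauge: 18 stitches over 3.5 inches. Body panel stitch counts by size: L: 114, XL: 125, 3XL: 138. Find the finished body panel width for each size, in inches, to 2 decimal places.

18/3.5 = 5.143 sts per in.
L: 114 / 5.143 = 22.167 → 22.17 in.
XL: 125 / 5.143 = 24.306 → 24.31 in.
3XL: 138 / 5.143 = 26.833 → 26.83 in.

L 22.17 inches; XL 24.31 inches; 3XL 26.83 inches.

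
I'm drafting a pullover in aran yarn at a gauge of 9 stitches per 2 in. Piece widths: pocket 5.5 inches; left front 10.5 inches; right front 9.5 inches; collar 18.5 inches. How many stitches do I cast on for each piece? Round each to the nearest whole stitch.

pocket 25; left front 47; right front 43; collar 83.

Rate = 9/2 = 4.5 sts per in.
pocket: 5.5 × 4.5 = 24.75 → 25.
left front: 10.5 × 4.5 = 47.25 → 47.
right front: 9.5 × 4.5 = 42.75 → 43.
collar: 18.5 × 4.5 = 83.25 → 83.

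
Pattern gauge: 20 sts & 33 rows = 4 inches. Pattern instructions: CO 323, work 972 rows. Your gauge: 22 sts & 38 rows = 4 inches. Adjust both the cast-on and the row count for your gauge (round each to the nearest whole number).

Cast on 355 stitches; work 1119 rows.

Stitches: 323 × 22/20 = 355.30 → 355.
Rows: 972 × 38/33 = 1119.27 → 1119.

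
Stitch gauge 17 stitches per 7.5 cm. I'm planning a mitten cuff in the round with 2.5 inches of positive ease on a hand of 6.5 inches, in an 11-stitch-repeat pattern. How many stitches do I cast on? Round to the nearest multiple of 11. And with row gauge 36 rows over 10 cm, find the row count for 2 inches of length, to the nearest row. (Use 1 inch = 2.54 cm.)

Finished = 6.5 + 2.5 = 9 inches.
9 inches × 2.54 = 22.86 cm.
17/7.5 = 2.267 sts per cm; 22.86 × 2.267 = 51.82 sts.
Nearest multiple of 11 → 55.
2 inches = 5.08 cm; × 3.6 = 18.29 → 18 rows.

Cast on 55 stitches; work 18 rows.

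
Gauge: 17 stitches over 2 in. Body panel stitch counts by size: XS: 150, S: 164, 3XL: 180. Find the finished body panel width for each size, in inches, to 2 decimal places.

XS 17.65 inches; S 19.29 inches; 3XL 21.18 inches.

17/2 = 8.5 sts per in.
XS: 150 / 8.5 = 17.647 → 17.65 in.
S: 164 / 8.5 = 19.294 → 19.29 in.
3XL: 180 / 8.5 = 21.176 → 21.18 in.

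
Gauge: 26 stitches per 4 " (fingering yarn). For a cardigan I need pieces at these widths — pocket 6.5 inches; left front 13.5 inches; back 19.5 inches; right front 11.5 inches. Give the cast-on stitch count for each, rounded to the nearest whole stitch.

pocket 42; left front 88; back 127; right front 75.

Rate = 26/4 = 6.5 sts per in.
pocket: 6.5 × 6.5 = 42.25 → 42.
left front: 13.5 × 6.5 = 87.75 → 88.
back: 19.5 × 6.5 = 126.75 → 127.
right front: 11.5 × 6.5 = 74.75 → 75.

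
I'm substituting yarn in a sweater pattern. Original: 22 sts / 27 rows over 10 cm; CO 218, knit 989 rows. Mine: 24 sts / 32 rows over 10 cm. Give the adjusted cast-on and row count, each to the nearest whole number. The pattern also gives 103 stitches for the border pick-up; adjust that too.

Stitches: 218 × 24/22 = 237.82 → 238.
Rows: 989 × 32/27 = 1172.15 → 1172.
border pick-up: 103 × 24/22 = 112.36 → 112.

Cast on 238 stitches; work 1172 rows; border pick-up 112 stitches.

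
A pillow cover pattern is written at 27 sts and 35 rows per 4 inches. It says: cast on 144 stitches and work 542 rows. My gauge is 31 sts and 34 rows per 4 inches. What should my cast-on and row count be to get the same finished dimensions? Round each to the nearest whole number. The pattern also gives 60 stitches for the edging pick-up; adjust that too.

Stitches: 144 × 31/27 = 165.33 → 165.
Rows: 542 × 34/35 = 526.51 → 527.
edging pick-up: 60 × 31/27 = 68.89 → 69.

Cast on 165 stitches; work 527 rows; edging pick-up 69 stitches.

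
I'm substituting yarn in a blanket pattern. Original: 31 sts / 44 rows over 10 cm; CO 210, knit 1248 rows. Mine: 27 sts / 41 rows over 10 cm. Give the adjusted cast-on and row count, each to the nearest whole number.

Stitches: 210 × 27/31 = 182.90 → 183.
Rows: 1248 × 41/44 = 1162.91 → 1163.

Cast on 183 stitches; work 1163 rows.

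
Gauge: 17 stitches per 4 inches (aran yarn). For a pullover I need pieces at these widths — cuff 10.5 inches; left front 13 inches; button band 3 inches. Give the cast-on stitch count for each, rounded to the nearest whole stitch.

Rate = 17/4 = 4.25 sts per in.
cuff: 10.5 × 4.25 = 44.62 → 45.
left front: 13 × 4.25 = 55.25 → 55.
button band: 3 × 4.25 = 12.75 → 13.

cuff 45; left front 55; button band 13.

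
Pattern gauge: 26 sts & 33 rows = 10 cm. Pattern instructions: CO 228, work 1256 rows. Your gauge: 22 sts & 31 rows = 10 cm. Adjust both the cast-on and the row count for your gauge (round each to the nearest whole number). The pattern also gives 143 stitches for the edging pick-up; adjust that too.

Stitches: 228 × 22/26 = 192.92 → 193.
Rows: 1256 × 31/33 = 1179.88 → 1180.
edging pick-up: 143 × 22/26 = 121.00 → 121.

Cast on 193 stitches; work 1180 rows; edging pick-up 121 stitches.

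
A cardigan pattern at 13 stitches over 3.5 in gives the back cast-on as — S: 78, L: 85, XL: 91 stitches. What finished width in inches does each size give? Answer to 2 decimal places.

13/3.5 = 3.714 sts per in.
S: 78 / 3.714 = 21.000 → 21.00 in.
L: 85 / 3.714 = 22.885 → 22.88 in.
XL: 91 / 3.714 = 24.500 → 24.50 in.

S 21.00 inches; L 22.88 inches; XL 24.50 inches.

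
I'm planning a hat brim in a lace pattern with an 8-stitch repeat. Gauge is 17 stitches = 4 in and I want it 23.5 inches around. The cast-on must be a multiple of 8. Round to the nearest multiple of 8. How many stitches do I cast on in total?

CO 96 sts.

17 / 4 = 4.25 sts per inch.
23.5 × 4.25 = 99.88 sts.
Nearest multiple of 8: 96.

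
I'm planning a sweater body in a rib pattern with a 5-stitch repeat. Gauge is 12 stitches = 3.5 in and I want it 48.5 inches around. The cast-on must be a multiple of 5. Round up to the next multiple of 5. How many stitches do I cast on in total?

12 / 3.5 = 3.429 sts per inch.
48.5 × 3.429 = 166.29 sts.
Next multiple of 5: 170.

CO 170 sts.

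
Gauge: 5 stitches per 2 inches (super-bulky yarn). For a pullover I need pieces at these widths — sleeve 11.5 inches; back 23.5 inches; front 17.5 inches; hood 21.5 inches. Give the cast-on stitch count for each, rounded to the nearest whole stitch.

Rate = 5/2 = 2.5 sts per in.
sleeve: 11.5 × 2.5 = 28.75 → 29.
back: 23.5 × 2.5 = 58.75 → 59.
front: 17.5 × 2.5 = 43.75 → 44.
hood: 21.5 × 2.5 = 53.75 → 54.

sleeve 29; back 59; front 44; hood 54.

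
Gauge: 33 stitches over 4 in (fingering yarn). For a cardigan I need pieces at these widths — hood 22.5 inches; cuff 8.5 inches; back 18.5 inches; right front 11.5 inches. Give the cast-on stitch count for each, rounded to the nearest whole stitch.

hood 186; cuff 70; back 153; right front 95.

Rate = 33/4 = 8.25 sts per in.
hood: 22.5 × 8.25 = 185.62 → 186.
cuff: 8.5 × 8.25 = 70.12 → 70.
back: 18.5 × 8.25 = 152.62 → 153.
right front: 11.5 × 8.25 = 94.88 → 95.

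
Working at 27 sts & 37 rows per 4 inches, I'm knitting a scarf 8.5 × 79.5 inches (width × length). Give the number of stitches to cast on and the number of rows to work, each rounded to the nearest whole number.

Cast on 57 stitches and work 735 rows.

Stitch gauge = 27/4 = 6.75 sts/in; 8.5 × 6.75 = 57.38 → 57 sts.
Row gauge = 37/4 = 9.25 rows/in; 79.5 × 9.25 = 735.38 → 735 rows.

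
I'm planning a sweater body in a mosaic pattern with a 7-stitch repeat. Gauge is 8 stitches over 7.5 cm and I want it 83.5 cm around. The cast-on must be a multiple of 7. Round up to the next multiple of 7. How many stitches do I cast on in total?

Cast on 91 stitches.

8 / 7.5 = 1.067 sts per cm.
83.5 × 1.067 = 89.07 sts.
Next multiple of 7: 91.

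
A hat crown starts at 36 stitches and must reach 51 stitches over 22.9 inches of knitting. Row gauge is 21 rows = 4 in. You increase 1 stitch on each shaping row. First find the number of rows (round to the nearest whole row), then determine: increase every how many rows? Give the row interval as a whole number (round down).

Increase every 8th row.

Rows = 22.9 × 5.25 = 120.2 → 120 rows.
Stitches to add: 15 → 15 shaping rows (at 1 st each).
120 / 15 = 8.00 → every 8 rows.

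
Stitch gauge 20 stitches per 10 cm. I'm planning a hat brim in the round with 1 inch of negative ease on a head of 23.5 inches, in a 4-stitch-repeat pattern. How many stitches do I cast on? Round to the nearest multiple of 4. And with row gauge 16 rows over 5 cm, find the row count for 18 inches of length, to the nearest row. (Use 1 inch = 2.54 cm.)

Cast on 116 stitches; work 146 rows.

Finished = 23.5 − 1 = 22.5 inches.
22.5 inches × 2.54 = 57.15 cm.
20/10 = 2 sts per cm; 57.15 × 2 = 114.30 sts.
Nearest multiple of 4 → 116.
18 inches = 45.72 cm; × 3.2 = 146.30 → 146 rows.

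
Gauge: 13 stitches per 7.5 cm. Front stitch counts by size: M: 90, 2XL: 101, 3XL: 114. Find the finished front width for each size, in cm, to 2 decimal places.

13/7.5 = 1.733 sts per cm.
M: 90 / 1.733 = 51.923 → 51.92 cm.
2XL: 101 / 1.733 = 58.269 → 58.27 cm.
3XL: 114 / 1.733 = 65.769 → 65.77 cm.

M 51.92 cm; 2XL 58.27 cm; 3XL 65.77 cm.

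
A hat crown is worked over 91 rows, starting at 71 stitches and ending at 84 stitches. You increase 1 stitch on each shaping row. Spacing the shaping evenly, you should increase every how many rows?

Stitches to add: |84 − 71| = 13.
Shaping rows needed: 13 / 1 = 13.
91 rows / 13 = every 7 rows.

Increase every 7th row.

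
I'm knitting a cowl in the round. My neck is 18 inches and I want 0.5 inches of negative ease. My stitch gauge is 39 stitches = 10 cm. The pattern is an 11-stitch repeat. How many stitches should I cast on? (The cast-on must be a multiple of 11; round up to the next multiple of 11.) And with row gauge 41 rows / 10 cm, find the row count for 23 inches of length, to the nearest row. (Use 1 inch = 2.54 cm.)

Cast on 176 stitches; work 240 rows.

Finished = 18 − 0.5 = 17.5 inches.
17.5 inches × 2.54 = 44.45 cm.
39/10 = 3.9 sts per cm; 44.45 × 3.9 = 173.35 sts.
Next multiple of 11 → 176.
23 inches = 58.42 cm; × 4.1 = 239.52 → 240 rows.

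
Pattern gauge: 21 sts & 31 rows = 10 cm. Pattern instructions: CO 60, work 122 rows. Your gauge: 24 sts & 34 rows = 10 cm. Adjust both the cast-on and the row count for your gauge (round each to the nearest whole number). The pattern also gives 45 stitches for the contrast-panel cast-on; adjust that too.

Cast on 69 stitches; work 134 rows; contrast-panel cast-on 51 stitches.

Stitches: 60 × 24/21 = 68.57 → 69.
Rows: 122 × 34/31 = 133.81 → 134.
contrast-panel cast-on: 45 × 24/21 = 51.43 → 51.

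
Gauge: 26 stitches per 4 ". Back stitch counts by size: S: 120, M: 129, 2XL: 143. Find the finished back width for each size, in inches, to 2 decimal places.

S 18.46 inches; M 19.85 inches; 2XL 22.00 inches.

26/4 = 6.5 sts per in.
S: 120 / 6.5 = 18.462 → 18.46 in.
M: 129 / 6.5 = 19.846 → 19.85 in.
2XL: 143 / 6.5 = 22.000 → 22.00 in.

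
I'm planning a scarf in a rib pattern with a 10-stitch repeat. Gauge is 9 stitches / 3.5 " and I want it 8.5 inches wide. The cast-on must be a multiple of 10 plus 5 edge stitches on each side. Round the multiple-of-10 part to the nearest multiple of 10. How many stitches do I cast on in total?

9 / 3.5 = 2.571 sts per inch.
8.5 × 2.571 = 21.86 sts.
Less 10 edge sts → 11.86 for the repeat.
Nearest multiple of 10: 10.
Add back 10 edge sts → 20.

CO 20 sts.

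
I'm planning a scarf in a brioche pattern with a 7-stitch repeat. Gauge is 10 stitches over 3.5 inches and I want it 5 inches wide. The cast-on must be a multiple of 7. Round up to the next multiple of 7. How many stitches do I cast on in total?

10 / 3.5 = 2.857 sts per inch.
5 × 2.857 = 14.29 sts.
Next multiple of 7: 21.

Cast on 21 stitches.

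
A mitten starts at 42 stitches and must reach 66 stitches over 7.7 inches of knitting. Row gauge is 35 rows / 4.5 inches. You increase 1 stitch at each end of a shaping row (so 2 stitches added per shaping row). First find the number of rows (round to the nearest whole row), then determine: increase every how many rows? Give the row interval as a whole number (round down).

Rows = 7.7 × 7.778 = 59.9 → 60 rows.
Stitches to add: 24 → 12 shaping rows (at 2 st each).
60 / 12 = 5.00 → every 5 rows.

Increase every 5th row.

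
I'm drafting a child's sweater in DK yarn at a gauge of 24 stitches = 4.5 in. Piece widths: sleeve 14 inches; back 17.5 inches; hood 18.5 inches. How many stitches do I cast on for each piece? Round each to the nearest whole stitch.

sleeve 75; back 93; hood 99.

Rate = 24/4.5 = 5.333 sts per in.
sleeve: 14 × 5.333 = 74.67 → 75.
back: 17.5 × 5.333 = 93.33 → 93.
hood: 18.5 × 5.333 = 98.67 → 99.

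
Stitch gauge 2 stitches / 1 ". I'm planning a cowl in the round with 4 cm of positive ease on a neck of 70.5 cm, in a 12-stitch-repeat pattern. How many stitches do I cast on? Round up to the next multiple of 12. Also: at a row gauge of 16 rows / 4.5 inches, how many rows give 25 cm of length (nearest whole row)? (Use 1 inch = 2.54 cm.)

Finished = 70.5 + 4 = 74.5 cm.
74.5 cm × 1/2.54 = 29.33 inches.
2/1 = 2 sts per in; 29.33 × 2 = 58.66 sts.
Next multiple of 12 → 60.
25 cm = 9.84 inches; × 3.556 = 35.00 → 35 rows.

Cast on 60 stitches; work 35 rows.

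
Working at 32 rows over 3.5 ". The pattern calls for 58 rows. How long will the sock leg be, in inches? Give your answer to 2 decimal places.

6.34 inches.

32 rows / 3.5 inch = 9.143 rows per inch.
58 / 9.143 = 6.344 inches.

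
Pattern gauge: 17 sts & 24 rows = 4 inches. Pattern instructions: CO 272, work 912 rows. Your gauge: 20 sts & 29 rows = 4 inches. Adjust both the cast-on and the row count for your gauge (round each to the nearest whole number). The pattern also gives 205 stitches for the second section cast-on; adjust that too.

Stitches: 272 × 20/17 = 320.00 → 320.
Rows: 912 × 29/24 = 1102.00 → 1102.
second section cast-on: 205 × 20/17 = 241.18 → 241.

Cast on 320 stitches; work 1102 rows; second section cast-on 241 stitches.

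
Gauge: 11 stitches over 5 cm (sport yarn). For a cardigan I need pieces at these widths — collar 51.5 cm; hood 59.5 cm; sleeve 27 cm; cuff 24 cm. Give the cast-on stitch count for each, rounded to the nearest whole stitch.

Rate = 11/5 = 2.2 sts per cm.
collar: 51.5 × 2.2 = 113.30 → 113.
hood: 59.5 × 2.2 = 130.90 → 131.
sleeve: 27 × 2.2 = 59.40 → 59.
cuff: 24 × 2.2 = 52.80 → 53.

collar 113; hood 131; sleeve 59; cuff 53.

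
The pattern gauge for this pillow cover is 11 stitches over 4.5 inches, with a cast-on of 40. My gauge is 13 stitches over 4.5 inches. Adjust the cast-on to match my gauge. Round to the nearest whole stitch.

Scale factor = 13 / 11 = 1.182.
40 × 13 / 11 = 47.27 sts.
→ 47 sts.

47 stitches.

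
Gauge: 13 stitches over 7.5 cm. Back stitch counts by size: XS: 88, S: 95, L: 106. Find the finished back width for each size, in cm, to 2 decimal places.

13/7.5 = 1.733 sts per cm.
XS: 88 / 1.733 = 50.769 → 50.77 cm.
S: 95 / 1.733 = 54.808 → 54.81 cm.
L: 106 / 1.733 = 61.154 → 61.15 cm.

XS 50.77 cm; S 54.81 cm; L 61.15 cm.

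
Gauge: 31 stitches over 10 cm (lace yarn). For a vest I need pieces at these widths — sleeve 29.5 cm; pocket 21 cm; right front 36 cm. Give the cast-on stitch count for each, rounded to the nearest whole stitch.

sleeve 91; pocket 65; right front 112.

Rate = 31/10 = 3.1 sts per cm.
sleeve: 29.5 × 3.1 = 91.45 → 91.
pocket: 21 × 3.1 = 65.10 → 65.
right front: 36 × 3.1 = 111.60 → 112.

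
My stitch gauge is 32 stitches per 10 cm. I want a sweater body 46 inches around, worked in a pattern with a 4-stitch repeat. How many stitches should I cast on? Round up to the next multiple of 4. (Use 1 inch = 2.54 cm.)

46 in = 46 × 2.54 = 116.84 cm.
32 / 10 = 3.2 sts/cm.
116.84 × 3.2 = 373.89 sts.
→ 376.

Cast on 376 stitches.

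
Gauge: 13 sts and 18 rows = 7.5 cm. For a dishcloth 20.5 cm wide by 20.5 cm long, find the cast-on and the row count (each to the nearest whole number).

Stitch gauge = 13/7.5 = 1.733 sts/cm; 20.5 × 1.733 = 35.53 → 36 sts.
Row gauge = 18/7.5 = 2.4 rows/cm; 20.5 × 2.4 = 49.20 → 49 rows.

Cast on 36 stitches and work 49 rows.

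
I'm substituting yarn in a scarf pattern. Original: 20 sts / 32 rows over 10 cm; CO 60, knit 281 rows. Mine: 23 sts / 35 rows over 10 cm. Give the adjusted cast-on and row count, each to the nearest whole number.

Stitches: 60 × 23/20 = 69.00 → 69.
Rows: 281 × 35/32 = 307.34 → 307.

Cast on 69 stitches; work 307 rows.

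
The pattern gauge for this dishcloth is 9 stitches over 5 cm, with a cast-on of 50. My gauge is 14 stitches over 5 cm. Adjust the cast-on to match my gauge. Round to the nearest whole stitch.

78 stitches.

Scale factor = 14 / 9 = 1.556.
50 × 14 / 9 = 77.78 sts.
→ 78 sts.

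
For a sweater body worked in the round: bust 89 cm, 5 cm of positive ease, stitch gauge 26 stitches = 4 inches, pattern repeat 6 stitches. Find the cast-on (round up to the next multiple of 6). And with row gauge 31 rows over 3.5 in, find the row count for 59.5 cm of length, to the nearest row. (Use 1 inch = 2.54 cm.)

Finished = 89 + 5 = 94 cm.
94 cm × 1/2.54 = 37.01 inches.
26/4 = 6.5 sts per in; 37.01 × 6.5 = 240.55 sts.
Next multiple of 6 → 246.
59.5 cm = 23.43 inches; × 8.857 = 207.48 → 207 rows.

Cast on 246 stitches; work 207 rows.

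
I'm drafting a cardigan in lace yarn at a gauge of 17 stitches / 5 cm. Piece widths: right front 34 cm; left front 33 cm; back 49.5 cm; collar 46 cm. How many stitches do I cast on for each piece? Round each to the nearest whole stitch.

Rate = 17/5 = 3.4 sts per cm.
right front: 34 × 3.4 = 115.60 → 116.
left front: 33 × 3.4 = 112.20 → 112.
back: 49.5 × 3.4 = 168.30 → 168.
collar: 46 × 3.4 = 156.40 → 156.

right front 116; left front 112; back 168; collar 156.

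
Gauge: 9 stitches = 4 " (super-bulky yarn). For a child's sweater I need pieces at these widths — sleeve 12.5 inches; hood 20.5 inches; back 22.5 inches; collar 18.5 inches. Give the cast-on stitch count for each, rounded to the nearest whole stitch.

sleeve 28; hood 46; back 51; collar 42.

Rate = 9/4 = 2.25 sts per in.
sleeve: 12.5 × 2.25 = 28.12 → 28.
hood: 20.5 × 2.25 = 46.12 → 46.
back: 22.5 × 2.25 = 50.62 → 51.
collar: 18.5 × 2.25 = 41.62 → 42.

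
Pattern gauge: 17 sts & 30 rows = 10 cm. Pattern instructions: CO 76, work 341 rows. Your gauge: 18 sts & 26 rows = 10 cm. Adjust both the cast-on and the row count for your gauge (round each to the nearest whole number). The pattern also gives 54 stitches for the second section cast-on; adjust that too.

Stitches: 76 × 18/17 = 80.47 → 80.
Rows: 341 × 26/30 = 295.53 → 296.
second section cast-on: 54 × 18/17 = 57.18 → 57.

Cast on 80 stitches; work 296 rows; second section cast-on 57 stitches.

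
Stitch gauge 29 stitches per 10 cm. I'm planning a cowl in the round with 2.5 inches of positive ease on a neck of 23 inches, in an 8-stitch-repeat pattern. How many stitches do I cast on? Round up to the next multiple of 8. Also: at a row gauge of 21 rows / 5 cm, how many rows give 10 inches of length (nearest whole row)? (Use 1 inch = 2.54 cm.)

Cast on 192 stitches; work 107 rows.

Finished = 23 + 2.5 = 25.5 inches.
25.5 inches × 2.54 = 64.77 cm.
29/10 = 2.9 sts per cm; 64.77 × 2.9 = 187.83 sts.
Next multiple of 8 → 192.
10 inches = 25.40 cm; × 4.2 = 106.68 → 107 rows.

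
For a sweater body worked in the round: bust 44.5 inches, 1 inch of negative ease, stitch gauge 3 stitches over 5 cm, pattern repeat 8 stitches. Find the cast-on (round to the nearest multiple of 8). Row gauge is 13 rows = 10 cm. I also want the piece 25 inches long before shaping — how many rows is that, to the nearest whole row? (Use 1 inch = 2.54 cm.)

Cast on 64 stitches; work 83 rows.

Finished = 44.5 − 1 = 43.5 inches.
43.5 inches × 2.54 = 110.49 cm.
3/5 = 0.6 sts per cm; 110.49 × 0.6 = 66.29 sts.
Nearest multiple of 8 → 64.
25 inches = 63.50 cm; × 1.3 = 82.55 → 83 rows.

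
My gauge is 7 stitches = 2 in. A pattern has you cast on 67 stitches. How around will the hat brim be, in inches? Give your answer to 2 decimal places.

19.14 inches.

7 stitches / 2 inch = 3.5 stitches per inch.
67 / 3.5 = 19.143 inches.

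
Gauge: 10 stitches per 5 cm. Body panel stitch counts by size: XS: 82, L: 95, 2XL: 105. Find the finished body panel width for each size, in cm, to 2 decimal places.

XS 41.00 cm; L 47.50 cm; 2XL 52.50 cm.

10/5 = 2 sts per cm.
XS: 82 / 2 = 41.000 → 41.00 cm.
L: 95 / 2 = 47.500 → 47.50 cm.
2XL: 105 / 2 = 52.500 → 52.50 cm.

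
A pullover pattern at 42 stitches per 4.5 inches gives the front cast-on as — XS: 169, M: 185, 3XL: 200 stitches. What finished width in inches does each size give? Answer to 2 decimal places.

XS 18.11 inches; M 19.82 inches; 3XL 21.43 inches.

42/4.5 = 9.333 sts per in.
XS: 169 / 9.333 = 18.107 → 18.11 in.
M: 185 / 9.333 = 19.821 → 19.82 in.
3XL: 200 / 9.333 = 21.429 → 21.43 in.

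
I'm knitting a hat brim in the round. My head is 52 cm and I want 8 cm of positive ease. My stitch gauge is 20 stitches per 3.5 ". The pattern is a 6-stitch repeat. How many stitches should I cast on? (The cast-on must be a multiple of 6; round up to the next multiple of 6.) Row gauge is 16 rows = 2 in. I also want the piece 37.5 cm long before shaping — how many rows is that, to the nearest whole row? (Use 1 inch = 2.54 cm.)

Cast on 138 stitches; work 118 rows.

Finished = 52 + 8 = 60 cm.
60 cm × 1/2.54 = 23.62 inches.
20/3.5 = 5.714 sts per in; 23.62 × 5.714 = 134.98 sts.
Next multiple of 6 → 138.
37.5 cm = 14.76 inches; × 8 = 118.11 → 118 rows.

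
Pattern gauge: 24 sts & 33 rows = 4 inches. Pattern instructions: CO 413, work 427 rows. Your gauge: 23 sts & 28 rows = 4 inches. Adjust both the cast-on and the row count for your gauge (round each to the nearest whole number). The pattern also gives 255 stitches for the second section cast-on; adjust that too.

Cast on 396 stitches; work 362 rows; second section cast-on 244 stitches.

Stitches: 413 × 23/24 = 395.79 → 396.
Rows: 427 × 28/33 = 362.30 → 362.
second section cast-on: 255 × 23/24 = 244.38 → 244.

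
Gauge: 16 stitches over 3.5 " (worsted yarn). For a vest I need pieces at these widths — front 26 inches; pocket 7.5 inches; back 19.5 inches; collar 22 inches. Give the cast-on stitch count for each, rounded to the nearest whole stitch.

Rate = 16/3.5 = 4.571 sts per in.
front: 26 × 4.571 = 118.86 → 119.
pocket: 7.5 × 4.571 = 34.29 → 34.
back: 19.5 × 4.571 = 89.14 → 89.
collar: 22 × 4.571 = 100.57 → 101.

front 119; pocket 34; back 89; collar 101.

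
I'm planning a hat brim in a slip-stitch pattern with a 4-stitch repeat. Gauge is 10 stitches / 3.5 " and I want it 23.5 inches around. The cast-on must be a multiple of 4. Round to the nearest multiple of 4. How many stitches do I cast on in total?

68 stitches.

10 / 3.5 = 2.857 sts per inch.
23.5 × 2.857 = 67.14 sts.
Nearest multiple of 4: 68.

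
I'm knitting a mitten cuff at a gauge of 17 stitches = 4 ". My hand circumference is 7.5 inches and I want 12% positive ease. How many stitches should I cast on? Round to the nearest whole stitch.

Finished = 7.5 × 1.12 = 8.40 in.
17 / 4 = 4.25 sts per inch.
8.40 × 4.25 = 35.70 sts.
→ 36 sts.

CO 36 sts.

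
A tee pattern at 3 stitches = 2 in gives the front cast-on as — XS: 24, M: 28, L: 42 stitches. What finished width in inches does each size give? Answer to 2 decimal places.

XS 16.00 inches; M 18.67 inches; L 28.00 inches.

3/2 = 1.5 sts per in.
XS: 24 / 1.5 = 16.000 → 16.00 in.
M: 28 / 1.5 = 18.667 → 18.67 in.
L: 42 / 1.5 = 28.000 → 28.00 in.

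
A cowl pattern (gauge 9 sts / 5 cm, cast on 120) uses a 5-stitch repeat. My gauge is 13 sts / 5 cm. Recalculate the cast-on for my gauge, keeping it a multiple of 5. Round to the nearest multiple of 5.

Cast on 175 stitches.

120 × 13 / 9 = 173.33.
Nearest multiple of 5: 175.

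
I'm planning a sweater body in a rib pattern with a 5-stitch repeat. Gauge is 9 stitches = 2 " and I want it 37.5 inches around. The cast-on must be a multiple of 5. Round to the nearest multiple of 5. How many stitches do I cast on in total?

170 stitches.

9 / 2 = 4.5 sts per inch.
37.5 × 4.5 = 168.75 sts.
Nearest multiple of 5: 170.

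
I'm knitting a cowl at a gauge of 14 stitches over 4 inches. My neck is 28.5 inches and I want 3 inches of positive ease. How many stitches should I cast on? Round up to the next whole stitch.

Finished = 28.5 + 3 = 31.5 in.
14 / 4 = 3.5 sts per inch.
31.50 × 3.5 = 110.25 sts.
→ 111 sts.

CO 111 sts.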